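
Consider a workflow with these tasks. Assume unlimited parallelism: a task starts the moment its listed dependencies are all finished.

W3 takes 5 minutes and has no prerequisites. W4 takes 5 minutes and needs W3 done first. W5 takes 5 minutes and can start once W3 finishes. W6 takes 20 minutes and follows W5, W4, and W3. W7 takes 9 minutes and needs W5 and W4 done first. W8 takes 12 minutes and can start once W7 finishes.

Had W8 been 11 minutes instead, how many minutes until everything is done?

30

Baseline: W3→W4→W7→W8 = 5+5+9+12 = 31 → 31 minutes.
W8 lies on that path, so at 11 minutes the path becomes 30 minutes.
Now W3→W4→W6 = 5+5+20 = 30 is longest, so the finish becomes 30 minutes.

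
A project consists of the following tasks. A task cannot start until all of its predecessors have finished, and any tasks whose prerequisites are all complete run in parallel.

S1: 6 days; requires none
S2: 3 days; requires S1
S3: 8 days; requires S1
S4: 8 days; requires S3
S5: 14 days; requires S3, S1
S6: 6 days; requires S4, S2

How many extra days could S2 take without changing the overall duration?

The longest chain is S1→S3→S4→S6 = 6+8+8+6 = 28; overall finish 28 days.
S2 finishes as early as 9 and must finish by 22.
So S2 can slip 22 − 9 = 13 days.

13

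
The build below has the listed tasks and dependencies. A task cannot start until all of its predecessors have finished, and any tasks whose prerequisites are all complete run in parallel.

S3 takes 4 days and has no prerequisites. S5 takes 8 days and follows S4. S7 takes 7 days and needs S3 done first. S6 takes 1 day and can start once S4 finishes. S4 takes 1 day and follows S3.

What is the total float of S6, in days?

The longest chain is S3→S4→S5 = 4+1+8 = 13; overall finish 13 days.
S6 finishes as early as 6 and must finish by 13.
Slack of S6 = 12 − 5 = 7 days.

7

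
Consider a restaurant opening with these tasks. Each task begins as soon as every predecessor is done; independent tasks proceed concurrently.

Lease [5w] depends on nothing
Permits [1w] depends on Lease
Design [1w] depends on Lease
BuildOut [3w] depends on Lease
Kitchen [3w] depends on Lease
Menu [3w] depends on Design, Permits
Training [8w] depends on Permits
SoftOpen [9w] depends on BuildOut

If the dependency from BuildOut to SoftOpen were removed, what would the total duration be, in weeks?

14

Before: longest chain Lease→BuildOut→SoftOpen = 5+3+9 = 17, finish 17.
Without BuildOut→SoftOpen, SoftOpen's earliest start moves from 8 to 0.
The longest chain is now Lease→Permits→Training = 5+1+8 = 14, so the schedule takes 14 weeks.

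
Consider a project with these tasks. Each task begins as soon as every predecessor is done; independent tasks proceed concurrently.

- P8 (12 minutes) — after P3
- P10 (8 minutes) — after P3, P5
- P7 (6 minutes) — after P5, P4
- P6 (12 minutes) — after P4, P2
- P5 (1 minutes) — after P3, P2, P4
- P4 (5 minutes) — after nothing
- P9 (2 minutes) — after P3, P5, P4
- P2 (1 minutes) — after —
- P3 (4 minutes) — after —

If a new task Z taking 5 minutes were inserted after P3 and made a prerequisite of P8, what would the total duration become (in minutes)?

Originally the job takes 17 minutes.
With Z inserted, P8 now waits for max(P3, Z).
New critical path: P3→Z→P8 = 4+5+12 = 21 ⇒ 21 minutes.

21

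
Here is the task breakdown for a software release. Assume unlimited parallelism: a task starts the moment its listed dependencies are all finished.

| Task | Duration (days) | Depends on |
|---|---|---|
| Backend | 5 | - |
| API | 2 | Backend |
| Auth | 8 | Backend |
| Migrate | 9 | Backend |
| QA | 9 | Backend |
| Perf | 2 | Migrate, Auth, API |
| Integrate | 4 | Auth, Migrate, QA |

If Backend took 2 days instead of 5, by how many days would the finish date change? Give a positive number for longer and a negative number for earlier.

Critical path before the change: Backend→Migrate→Integrate = 5+9+4 = 18 giving 18 days.
Backend lies on that path, so at 2 days the path becomes 15 days.
The critical path is still Backend→Migrate→Integrate; finish is now 15 days.
Change in finish: 15 − 18 = -3 days.

-3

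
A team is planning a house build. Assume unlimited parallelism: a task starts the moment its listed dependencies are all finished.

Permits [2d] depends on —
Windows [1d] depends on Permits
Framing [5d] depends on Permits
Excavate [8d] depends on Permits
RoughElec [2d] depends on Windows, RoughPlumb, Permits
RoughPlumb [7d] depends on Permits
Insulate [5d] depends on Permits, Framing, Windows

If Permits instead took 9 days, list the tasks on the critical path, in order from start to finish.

Permits, Framing, Insulate

As given, the longest chain is Permits→Framing→Insulate = 2+5+5 = 12, so the finish is 12 days.
Permits lies on that path, so at 9 days the path becomes 19 days.
That remains the longest chain; total 19 days.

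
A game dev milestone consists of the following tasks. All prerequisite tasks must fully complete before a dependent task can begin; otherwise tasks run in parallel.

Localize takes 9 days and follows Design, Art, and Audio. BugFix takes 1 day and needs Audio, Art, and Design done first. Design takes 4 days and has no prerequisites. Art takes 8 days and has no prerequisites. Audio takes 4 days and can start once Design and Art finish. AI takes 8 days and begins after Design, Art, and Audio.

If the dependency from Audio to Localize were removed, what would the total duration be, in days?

20

Before: longest chain Art→Audio→Localize = 8+4+9 = 21, finish 21.
Without Audio→Localize, Localize's earliest start moves from 12 to 8.
New critical path: Art→Audio→AI = 8+4+8 = 20 ⇒ 20 days.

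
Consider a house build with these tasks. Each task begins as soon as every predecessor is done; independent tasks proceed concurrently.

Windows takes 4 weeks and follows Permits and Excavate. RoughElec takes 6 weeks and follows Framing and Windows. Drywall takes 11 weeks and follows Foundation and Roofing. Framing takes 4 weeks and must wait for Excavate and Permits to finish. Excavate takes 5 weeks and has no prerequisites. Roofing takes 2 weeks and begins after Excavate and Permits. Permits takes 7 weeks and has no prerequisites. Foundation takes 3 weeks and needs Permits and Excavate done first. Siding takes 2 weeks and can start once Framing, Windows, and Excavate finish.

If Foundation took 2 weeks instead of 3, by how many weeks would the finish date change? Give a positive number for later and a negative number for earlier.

Actual critical path: Permits→Foundation→Drywall = 7+3+11 = 21 ⇒ 21 weeks.
Foundation lies on that path, so at 2 weeks the path becomes 20 weeks.
That remains the longest chain; total 20 weeks.
Change in finish: 20 − 21 = -1 weeks.

-1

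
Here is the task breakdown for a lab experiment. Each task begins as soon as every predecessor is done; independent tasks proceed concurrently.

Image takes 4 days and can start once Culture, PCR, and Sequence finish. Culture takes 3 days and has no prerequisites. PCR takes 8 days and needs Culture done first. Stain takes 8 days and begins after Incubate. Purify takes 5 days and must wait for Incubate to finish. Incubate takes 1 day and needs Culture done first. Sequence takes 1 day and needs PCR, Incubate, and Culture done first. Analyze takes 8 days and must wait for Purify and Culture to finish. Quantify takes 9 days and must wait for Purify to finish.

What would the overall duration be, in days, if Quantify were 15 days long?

Actual critical path: Culture→Incubate→Purify→Quantify = 3+1+5+9 = 18 ⇒ 18 days.
Since Quantify is critical, the +6 change carries straight to that chain (now 24 days).
No other chain overtakes it, so the finish is 24 days.

24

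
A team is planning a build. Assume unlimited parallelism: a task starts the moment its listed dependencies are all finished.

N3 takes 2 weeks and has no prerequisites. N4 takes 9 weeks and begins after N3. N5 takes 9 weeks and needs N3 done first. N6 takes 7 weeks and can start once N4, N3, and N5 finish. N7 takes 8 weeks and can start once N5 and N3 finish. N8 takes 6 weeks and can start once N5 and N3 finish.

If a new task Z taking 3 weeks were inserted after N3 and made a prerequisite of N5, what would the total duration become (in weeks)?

22

Originally the schedule takes 19 weeks.
With Z inserted, N5 now waits for max(N3, Z).
New critical path: N3→Z→N5→N7 = 2+3+9+8 = 22 ⇒ 22 weeks.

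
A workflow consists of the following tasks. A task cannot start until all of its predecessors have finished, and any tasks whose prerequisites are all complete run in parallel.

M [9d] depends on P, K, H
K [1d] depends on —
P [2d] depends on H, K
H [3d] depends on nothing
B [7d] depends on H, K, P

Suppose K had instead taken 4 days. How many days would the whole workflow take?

15

Actual critical path: H→P→M = 3+2+9 = 14 ⇒ 14 days.
K has 2 days of float (longest path through it is 12).
New critical path: K→P→M = 4+2+9 = 15 ⇒ 15 days.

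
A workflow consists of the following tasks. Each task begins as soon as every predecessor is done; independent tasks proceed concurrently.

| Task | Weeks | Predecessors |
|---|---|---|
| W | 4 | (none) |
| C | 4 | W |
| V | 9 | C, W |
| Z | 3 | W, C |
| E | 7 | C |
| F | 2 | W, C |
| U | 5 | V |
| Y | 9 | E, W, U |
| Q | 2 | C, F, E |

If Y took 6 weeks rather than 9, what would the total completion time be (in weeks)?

28

The binding path is W→C→V→U→Y = 4+4+9+5+9 = 31; finish at 31 weeks.
Y lies on that path, so at 6 weeks the path becomes 28 weeks.
The critical path is still W→C→V→U→Y; finish is now 28 weeks.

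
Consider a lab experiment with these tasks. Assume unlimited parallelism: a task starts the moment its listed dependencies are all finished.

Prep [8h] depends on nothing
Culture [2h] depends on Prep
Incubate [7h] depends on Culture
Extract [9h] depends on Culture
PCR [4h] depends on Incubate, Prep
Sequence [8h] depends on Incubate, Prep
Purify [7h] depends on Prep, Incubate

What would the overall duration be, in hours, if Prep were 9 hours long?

26

Actual critical path: Prep→Culture→Incubate→Sequence = 8+2+7+8 = 25 ⇒ 25 hours.
Prep lies on that path, so at 9 hours the path becomes 26 hours.
The critical path is still Prep→Culture→Incubate→Sequence; finish is now 26 hours.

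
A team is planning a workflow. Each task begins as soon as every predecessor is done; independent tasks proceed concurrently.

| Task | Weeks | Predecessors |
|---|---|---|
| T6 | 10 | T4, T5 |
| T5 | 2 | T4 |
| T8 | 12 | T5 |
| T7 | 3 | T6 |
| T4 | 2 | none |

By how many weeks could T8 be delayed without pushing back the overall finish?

1

T4→T5→T6→T7 = 2+2+10+3 = 17 sets the makespan at 17 weeks.
Longest path through T8: 16 weeks (earliest finish 16, latest finish 17).
Float = 17 − 16 = 1.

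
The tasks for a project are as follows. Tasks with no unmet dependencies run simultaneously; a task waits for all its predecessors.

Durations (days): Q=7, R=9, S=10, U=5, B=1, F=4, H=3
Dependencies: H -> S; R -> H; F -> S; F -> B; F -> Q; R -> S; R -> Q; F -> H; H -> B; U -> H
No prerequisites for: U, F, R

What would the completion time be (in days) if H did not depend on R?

19

Original critical path: R→H→S = 9+3+10 = 22 ⇒ 22 days.
Without R→H, H's earliest start moves from 9 to 5.
The longest chain is now R→S = 9+10 = 19, so the job takes 19 days.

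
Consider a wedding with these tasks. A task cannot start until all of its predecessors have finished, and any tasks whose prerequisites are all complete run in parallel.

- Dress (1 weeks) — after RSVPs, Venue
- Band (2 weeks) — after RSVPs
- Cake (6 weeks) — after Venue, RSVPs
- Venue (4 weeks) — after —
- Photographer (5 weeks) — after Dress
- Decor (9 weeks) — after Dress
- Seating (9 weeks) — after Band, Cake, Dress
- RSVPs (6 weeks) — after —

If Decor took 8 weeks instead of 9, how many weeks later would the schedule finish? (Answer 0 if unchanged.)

Baseline: RSVPs→Cake→Seating = 6+6+9 = 21 → 21 weeks.
The longest path through Decor is only 16 weeks, so Decor has float 5.
The critical path is still RSVPs→Cake→Seating; finish is now 21 weeks.
Change in finish: 21 − 21 = +0 weeks.

0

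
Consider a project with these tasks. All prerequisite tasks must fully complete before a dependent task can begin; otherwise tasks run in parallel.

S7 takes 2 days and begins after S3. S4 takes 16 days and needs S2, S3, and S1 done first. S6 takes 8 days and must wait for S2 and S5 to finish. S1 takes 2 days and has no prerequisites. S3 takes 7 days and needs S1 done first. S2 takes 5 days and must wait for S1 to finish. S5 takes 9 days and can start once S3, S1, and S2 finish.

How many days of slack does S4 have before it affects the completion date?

1

The longest chain is S1→S3→S5→S6 = 2+7+9+8 = 26; overall finish 26 days.
Longest path through S4: 25 days (earliest finish 25, latest finish 26).
So S4 can slip 26 − 25 = 1 day.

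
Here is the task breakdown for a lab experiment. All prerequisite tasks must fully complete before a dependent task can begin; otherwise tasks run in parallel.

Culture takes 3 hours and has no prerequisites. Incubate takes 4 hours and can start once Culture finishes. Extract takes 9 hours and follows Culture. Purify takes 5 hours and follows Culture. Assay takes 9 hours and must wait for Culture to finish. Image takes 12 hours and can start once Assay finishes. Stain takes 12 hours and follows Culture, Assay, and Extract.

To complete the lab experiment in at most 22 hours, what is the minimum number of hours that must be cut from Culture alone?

Current finish: 24 hours; target: 22.
Culture is on every critical path, so each hour cut from Culture cuts the finish by one (this holds down to a finish of 22).
Need 24 − 22 = 2 hours off Culture → Culture becomes 1 hour, finish becomes 22.

2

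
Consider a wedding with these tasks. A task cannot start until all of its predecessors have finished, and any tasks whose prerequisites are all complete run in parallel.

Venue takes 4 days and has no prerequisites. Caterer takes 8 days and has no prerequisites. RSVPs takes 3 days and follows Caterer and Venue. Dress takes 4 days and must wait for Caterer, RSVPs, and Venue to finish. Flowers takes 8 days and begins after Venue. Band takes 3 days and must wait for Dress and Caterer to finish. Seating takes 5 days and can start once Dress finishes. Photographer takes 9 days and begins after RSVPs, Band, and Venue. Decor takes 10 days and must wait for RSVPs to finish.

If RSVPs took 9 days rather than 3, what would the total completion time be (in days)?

33

As given, the longest chain is Caterer→RSVPs→Dress→Band→Photographer = 8+3+4+3+9 = 27, so the finish is 27 days.
RSVPs lies on that path, so at 9 days the path becomes 33 days.
No other chain overtakes it, so the finish is 33 days.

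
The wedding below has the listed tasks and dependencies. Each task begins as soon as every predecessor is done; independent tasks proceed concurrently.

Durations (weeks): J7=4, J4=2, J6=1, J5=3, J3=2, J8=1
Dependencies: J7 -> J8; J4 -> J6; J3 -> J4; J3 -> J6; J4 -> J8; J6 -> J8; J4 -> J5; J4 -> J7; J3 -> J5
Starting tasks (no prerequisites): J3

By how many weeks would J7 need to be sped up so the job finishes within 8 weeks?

1

Current finish: 9 weeks; target: 8.
J7 is on every critical path, so each week cut from J7 cuts the finish by one (this holds down to a finish of 7).
Need 9 − 8 = 1 week off J7 → J7 becomes 3 weeks, finish becomes 8.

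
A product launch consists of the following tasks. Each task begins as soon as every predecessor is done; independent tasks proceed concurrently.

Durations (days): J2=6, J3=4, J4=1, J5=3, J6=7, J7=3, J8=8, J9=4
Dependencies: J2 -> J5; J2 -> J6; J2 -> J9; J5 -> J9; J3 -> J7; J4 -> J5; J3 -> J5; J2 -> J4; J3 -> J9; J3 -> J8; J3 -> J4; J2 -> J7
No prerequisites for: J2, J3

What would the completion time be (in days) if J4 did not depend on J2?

Before: longest chain J2→J4→J5→J9 = 6+1+3+4 = 14, finish 14.
Without J2→J4, J4's earliest start moves from 6 to 4.
The longest chain is now J2→J5→J9 = 6+3+4 = 13, so the product launch takes 13 days.

13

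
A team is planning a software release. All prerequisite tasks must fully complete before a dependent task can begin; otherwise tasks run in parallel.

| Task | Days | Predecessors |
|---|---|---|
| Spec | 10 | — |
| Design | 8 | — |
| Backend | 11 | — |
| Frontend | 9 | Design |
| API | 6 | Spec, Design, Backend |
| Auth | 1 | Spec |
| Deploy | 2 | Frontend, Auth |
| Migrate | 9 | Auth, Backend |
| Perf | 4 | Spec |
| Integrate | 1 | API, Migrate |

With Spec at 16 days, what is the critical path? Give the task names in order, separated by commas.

Actual critical path: Spec→Auth→Migrate→Integrate = 10+1+9+1 = 21 ⇒ 21 days.
Since Spec is critical, the +6 change carries straight to that chain (now 27 days).
The critical path is still Spec→Auth→Migrate→Integrate; finish is now 27 days.

Spec, Auth, Migrate, Integrate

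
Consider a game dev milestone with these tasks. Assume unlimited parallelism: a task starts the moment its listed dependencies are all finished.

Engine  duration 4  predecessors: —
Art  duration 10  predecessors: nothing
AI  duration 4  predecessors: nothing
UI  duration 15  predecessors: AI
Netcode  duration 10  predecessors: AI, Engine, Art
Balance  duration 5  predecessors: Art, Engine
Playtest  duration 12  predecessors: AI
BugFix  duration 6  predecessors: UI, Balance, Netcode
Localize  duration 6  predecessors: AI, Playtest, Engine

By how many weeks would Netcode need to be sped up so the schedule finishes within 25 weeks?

1

Current finish: 26 weeks; target: 25.
Netcode is on every critical path, so each week cut from Netcode cuts the finish by one (this holds down to a finish of 25).
Need 26 − 25 = 1 week off Netcode → Netcode becomes 9 weeks, finish becomes 25.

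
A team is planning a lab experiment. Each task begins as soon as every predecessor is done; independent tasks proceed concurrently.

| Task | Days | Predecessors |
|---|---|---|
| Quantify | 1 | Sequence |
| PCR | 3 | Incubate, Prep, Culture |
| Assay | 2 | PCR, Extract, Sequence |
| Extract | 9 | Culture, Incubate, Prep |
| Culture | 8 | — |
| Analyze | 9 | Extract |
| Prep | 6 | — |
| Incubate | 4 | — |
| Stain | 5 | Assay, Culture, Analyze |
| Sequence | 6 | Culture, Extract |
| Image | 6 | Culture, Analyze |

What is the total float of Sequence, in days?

Critical path: Culture→Extract→Analyze→Image = 8+9+9+6 = 32, so the finish is 32 days.
The longest chain containing Sequence totals 30 days.
Float = 32 − 30 = 2.

2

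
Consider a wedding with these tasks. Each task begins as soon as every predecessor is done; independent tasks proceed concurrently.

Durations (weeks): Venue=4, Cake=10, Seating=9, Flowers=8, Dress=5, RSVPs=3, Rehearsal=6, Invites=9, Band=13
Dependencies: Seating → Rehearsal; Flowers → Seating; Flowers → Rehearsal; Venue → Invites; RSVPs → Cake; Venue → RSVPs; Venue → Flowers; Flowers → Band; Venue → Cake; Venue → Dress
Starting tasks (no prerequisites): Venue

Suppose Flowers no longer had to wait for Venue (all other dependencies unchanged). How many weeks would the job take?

With the dependency in place, Venue→Flowers→Seating→Rehearsal = 4+8+9+6 = 27 sets the finish at 27 weeks.
Without Venue→Flowers, Flowers's earliest start moves from 4 to 0.
The longest chain is now Flowers→Seating→Rehearsal = 8+9+6 = 23, so the job takes 23 weeks.

23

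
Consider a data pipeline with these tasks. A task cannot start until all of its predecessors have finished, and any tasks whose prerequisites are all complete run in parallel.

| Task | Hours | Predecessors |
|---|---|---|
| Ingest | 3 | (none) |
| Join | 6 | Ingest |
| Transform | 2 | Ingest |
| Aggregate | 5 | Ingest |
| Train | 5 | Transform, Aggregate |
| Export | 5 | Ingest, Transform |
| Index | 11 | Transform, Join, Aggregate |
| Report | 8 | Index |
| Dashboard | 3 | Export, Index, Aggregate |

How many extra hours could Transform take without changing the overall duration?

The longest chain is Ingest→Join→Index→Report = 3+6+11+8 = 28; overall finish 28 hours.
Longest path through Transform: 24 hours (earliest finish 5, latest finish 9).
Slack of Transform = 7 − 3 = 4 hours.

4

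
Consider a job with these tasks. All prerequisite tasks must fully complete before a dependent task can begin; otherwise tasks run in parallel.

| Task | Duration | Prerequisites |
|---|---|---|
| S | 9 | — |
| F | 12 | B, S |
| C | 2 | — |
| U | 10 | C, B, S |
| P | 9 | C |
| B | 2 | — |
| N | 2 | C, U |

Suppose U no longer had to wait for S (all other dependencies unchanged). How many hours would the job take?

Before: longest chain S→U→N = 9+10+2 = 21, finish 21.
Without S→U, U's earliest start moves from 9 to 2.
After: S→F = 9+12 = 21 → 21 hours.

21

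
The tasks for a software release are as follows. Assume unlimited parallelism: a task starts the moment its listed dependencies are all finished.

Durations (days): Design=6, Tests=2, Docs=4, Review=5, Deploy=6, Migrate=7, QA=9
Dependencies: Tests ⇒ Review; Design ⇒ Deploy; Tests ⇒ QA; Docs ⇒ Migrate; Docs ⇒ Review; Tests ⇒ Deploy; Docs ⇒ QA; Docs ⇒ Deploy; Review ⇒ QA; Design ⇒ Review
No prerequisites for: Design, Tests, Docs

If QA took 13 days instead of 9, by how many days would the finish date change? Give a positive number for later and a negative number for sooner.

Actual critical path: Design→Review→QA = 6+5+9 = 20 ⇒ 20 days.
QA is on the critical path; changing it to 13 makes that path 24 days.
The critical path is still Design→Review→QA; finish is now 24 days.
Change in finish: 24 − 20 = +4 days.

4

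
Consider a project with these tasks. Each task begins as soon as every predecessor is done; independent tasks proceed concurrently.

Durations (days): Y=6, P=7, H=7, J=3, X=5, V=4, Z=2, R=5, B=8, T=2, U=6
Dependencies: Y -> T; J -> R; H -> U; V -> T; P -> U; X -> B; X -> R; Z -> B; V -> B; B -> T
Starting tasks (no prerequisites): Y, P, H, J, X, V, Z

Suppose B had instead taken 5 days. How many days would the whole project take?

The binding path is X→B→T = 5+8+2 = 15; finish at 15 days.
B is on the critical path; changing it to 5 makes that path 12 days.
Now P→U = 7+6 = 13 is longest, so the finish becomes 13 days.

13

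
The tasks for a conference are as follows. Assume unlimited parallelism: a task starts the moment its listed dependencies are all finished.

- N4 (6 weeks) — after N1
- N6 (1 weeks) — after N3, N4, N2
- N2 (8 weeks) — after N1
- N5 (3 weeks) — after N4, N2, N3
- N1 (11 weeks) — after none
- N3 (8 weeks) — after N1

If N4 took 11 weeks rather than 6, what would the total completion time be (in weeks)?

As given, the longest chain is N1→N2→N5 = 11+8+3 = 22, so the finish is 22 weeks.
The longest path through N4 is only 20 weeks, so N4 has float 2.
The binding chain switches to N1→N4→N5 = 11+11+3 = 25; finish 25 weeks.

25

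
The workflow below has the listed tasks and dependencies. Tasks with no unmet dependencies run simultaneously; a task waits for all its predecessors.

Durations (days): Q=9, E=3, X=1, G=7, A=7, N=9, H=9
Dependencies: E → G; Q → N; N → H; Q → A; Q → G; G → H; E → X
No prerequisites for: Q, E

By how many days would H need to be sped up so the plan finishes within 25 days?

2

Current finish: 27 days; target: 25.
H is on every critical path, so each day cut from H cuts the finish by one (this holds down to a finish of 19).
Need 27 − 25 = 2 days off H → H becomes 7 days, finish becomes 25.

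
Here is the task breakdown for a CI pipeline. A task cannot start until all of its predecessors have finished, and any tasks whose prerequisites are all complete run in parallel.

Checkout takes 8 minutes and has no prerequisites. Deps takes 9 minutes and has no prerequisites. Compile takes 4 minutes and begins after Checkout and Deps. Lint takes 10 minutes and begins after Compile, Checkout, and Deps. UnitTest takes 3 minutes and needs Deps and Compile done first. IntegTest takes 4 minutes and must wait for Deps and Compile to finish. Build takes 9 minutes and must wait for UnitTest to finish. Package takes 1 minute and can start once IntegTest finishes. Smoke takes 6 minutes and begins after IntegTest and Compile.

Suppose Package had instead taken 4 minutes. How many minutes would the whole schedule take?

As given, the longest chain is Deps→Compile→UnitTest→Build = 9+4+3+9 = 25, so the finish is 25 minutes.
The longest path through Package is only 18 minutes, so Package has float 7.
No other chain overtakes it, so the finish is 25 minutes.

25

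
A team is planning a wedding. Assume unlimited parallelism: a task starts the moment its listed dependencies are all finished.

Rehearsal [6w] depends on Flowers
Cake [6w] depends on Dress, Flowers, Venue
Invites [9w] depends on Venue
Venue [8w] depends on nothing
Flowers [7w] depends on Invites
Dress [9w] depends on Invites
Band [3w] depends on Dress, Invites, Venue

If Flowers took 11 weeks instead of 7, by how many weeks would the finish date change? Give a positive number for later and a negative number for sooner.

Critical path before the change: Venue→Invites→Dress→Cake = 8+9+9+6 = 32 giving 32 weeks.
Flowers has 2 weeks of float (longest path through it is 30).
Now Venue→Invites→Flowers→Cake = 8+9+11+6 = 34 is longest, so the finish becomes 34 weeks.
Change in finish: 34 − 32 = +2 weeks.

2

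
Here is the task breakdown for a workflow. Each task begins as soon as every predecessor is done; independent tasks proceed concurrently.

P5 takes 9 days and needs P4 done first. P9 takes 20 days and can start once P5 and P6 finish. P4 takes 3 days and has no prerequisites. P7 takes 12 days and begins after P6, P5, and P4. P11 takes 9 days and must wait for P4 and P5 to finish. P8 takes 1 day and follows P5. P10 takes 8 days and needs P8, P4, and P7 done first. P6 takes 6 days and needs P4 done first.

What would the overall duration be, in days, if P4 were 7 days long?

As given, the longest chain is P4→P5→P7→P10 = 3+9+12+8 = 32, so the finish is 32 days.
Since P4 is critical, the +4 change carries straight to that chain (now 36 days).
That remains the longest chain; total 36 days.

36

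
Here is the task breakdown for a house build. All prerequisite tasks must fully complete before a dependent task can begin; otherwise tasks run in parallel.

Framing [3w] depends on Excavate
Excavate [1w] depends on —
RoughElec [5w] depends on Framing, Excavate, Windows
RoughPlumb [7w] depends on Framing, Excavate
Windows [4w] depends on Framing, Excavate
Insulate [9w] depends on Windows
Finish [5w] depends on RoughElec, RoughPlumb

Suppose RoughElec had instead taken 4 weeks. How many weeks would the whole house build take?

Actual critical path: Excavate→Framing→Windows→RoughElec→Finish = 1+3+4+5+5 = 18 ⇒ 18 weeks.
RoughElec is on the critical path; changing it to 4 makes that path 17 weeks.
That remains the longest chain; total 17 weeks.

17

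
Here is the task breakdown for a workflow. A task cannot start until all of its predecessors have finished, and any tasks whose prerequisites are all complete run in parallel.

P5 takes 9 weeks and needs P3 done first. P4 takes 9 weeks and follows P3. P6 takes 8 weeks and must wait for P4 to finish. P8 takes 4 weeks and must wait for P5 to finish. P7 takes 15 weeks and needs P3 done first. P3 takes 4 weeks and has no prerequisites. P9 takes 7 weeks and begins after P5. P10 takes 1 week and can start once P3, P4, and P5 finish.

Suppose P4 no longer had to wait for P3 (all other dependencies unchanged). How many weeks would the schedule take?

With the dependency in place, P3→P4→P6 = 4+9+8 = 21 sets the finish at 21 weeks.
Without P3→P4, P4's earliest start moves from 4 to 0.
New critical path: P3→P5→P9 = 4+9+7 = 20 ⇒ 20 weeks.

20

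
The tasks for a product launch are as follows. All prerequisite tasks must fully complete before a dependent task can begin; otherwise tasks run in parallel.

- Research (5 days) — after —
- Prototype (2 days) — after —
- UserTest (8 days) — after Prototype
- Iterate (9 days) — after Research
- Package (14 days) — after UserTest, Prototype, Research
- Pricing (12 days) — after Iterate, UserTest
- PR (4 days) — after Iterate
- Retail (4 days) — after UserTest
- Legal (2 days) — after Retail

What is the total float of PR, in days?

8

Research→Iterate→Pricing = 5+9+12 = 26 sets the makespan at 26 days.
The longest chain containing PR totals 18 days.
So PR can slip 26 − 18 = 8 days.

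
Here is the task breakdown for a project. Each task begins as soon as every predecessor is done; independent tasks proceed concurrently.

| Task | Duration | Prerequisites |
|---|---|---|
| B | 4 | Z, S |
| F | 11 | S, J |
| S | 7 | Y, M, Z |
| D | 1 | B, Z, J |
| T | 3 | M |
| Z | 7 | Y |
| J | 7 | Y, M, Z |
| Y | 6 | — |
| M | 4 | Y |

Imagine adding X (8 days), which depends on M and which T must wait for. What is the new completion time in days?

Originally the schedule takes 31 days.
With X inserted, T now waits for max(M, X).
New critical path: Y→Z→J→F = 6+7+7+11 = 31 ⇒ 31 days.

31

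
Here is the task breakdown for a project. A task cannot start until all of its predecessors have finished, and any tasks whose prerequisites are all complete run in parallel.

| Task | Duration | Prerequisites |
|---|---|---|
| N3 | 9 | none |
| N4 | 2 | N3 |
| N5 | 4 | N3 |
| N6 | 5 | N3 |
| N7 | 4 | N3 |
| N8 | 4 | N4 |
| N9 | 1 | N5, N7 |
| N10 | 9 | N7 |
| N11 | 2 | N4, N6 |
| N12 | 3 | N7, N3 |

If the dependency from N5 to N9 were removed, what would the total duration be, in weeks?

Original critical path: N3→N7→N10 = 9+4+9 = 22 ⇒ 22 weeks.
Dropping N5→N9 doesn't change N9's earliest start (13); another predecessor still binds.
After: N3→N7→N10 = 9+4+9 = 22 → 22 weeks.

22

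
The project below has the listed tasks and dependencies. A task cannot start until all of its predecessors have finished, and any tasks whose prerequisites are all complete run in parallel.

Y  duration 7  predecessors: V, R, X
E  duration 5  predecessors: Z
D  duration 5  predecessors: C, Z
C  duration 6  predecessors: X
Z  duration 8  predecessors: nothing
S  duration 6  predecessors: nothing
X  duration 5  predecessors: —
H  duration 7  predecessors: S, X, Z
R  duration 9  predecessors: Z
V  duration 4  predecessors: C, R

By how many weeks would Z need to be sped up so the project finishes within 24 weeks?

Current finish: 28 weeks; target: 24.
Z is on every critical path, so each week cut from Z cuts the finish by one (this holds down to a finish of 22).
Need 28 − 24 = 4 weeks off Z → Z becomes 4 weeks, finish becomes 24.

4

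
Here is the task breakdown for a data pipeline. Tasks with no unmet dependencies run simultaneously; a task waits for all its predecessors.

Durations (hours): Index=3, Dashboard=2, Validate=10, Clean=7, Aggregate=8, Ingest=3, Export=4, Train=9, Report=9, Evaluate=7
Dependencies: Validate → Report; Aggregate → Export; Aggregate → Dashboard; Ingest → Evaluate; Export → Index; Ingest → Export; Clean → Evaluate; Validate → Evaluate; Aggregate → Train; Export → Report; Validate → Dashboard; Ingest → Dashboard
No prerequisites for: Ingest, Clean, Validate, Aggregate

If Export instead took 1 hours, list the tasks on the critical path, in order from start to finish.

Validate, Report

Baseline: Aggregate→Export→Report = 8+4+9 = 21 → 21 hours.
Since Export is critical, the -3 change carries straight to that chain (now 18 hours).
New critical path: Validate→Report = 10+9 = 19 ⇒ 19 hours.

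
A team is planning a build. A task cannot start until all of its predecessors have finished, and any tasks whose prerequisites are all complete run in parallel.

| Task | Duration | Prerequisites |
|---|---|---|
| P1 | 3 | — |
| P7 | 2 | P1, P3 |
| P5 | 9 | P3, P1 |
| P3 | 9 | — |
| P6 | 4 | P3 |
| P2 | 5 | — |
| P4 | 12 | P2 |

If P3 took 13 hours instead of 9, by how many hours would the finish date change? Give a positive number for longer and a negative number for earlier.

4

Critical path before the change: P3→P5 = 9+9 = 18 giving 18 hours.
P3 is on the critical path; changing it to 13 makes that path 22 hours.
That remains the longest chain; total 22 hours.
Change in finish: 22 − 18 = +4 hours.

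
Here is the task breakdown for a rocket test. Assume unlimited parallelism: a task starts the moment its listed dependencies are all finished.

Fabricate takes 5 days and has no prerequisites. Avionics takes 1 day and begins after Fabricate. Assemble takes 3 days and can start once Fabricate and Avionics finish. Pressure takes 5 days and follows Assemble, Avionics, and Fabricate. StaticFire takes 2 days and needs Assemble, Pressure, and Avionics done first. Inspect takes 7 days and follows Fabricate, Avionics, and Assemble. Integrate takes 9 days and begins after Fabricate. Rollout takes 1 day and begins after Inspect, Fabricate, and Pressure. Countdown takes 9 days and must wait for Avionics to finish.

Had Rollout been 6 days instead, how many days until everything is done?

Actual critical path: Fabricate→Avionics→Assemble→Inspect→Rollout = 5+1+3+7+1 = 17 ⇒ 17 days.
Since Rollout is critical, the +5 change carries straight to that chain (now 22 days).
That remains the longest chain; total 22 days.

22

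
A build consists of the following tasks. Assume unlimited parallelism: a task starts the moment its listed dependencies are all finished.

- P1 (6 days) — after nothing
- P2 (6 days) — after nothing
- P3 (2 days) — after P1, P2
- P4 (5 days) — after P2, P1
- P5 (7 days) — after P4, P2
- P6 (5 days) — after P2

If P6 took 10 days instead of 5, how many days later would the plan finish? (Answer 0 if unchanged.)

0

Actual critical path: P1→P4→P5 = 6+5+7 = 18 ⇒ 18 days.
The longest path through P6 is only 11 days, so P6 has float 7.
That remains the longest chain; total 18 days.
Change in finish: 18 − 18 = +0 days.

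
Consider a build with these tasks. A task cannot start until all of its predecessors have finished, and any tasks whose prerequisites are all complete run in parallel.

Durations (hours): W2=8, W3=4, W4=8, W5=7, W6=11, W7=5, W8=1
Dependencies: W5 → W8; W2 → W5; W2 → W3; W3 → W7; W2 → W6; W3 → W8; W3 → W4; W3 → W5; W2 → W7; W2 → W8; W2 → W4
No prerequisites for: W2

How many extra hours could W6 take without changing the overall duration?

1

W2→W3→W4 = 8+4+8 = 20 sets the makespan at 20 hours.
The longest chain containing W6 totals 19 hours.
Slack of W6 = 9 − 8 = 1 hour.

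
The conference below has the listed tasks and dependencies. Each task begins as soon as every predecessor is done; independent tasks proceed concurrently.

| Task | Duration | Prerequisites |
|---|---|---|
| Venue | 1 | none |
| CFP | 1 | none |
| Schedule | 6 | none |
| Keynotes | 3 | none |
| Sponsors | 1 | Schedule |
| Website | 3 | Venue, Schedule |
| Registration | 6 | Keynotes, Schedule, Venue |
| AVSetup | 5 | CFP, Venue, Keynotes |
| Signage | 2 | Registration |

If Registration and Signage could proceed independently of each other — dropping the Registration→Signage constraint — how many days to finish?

12

Before: longest chain Schedule→Registration→Signage = 6+6+2 = 14, finish 14.
Without Registration→Signage, Signage's earliest start moves from 12 to 0.
After: Schedule→Registration = 6+6 = 12 → 12 days.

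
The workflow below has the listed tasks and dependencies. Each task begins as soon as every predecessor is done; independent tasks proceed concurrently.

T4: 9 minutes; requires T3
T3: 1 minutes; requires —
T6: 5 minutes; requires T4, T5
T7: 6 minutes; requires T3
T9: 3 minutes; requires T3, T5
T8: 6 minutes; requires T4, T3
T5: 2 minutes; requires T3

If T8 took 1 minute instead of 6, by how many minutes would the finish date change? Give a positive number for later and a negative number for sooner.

Baseline: T3→T4→T8 = 1+9+6 = 16 → 16 minutes.
T8 lies on that path, so at 1 minute the path becomes 11 minutes.
Now T3→T4→T6 = 1+9+5 = 15 is longest, so the finish becomes 15 minutes.
Change in finish: 15 − 16 = -1 minutes.

-1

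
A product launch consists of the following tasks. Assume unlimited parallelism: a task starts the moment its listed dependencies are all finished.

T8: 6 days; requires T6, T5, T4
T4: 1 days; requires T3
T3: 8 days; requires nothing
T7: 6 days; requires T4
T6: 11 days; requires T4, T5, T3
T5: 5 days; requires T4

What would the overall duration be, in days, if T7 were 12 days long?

31

Critical path before the change: T3→T4→T5→T6→T8 = 8+1+5+11+6 = 31 giving 31 days.
The longest path through T7 is only 15 days, so T7 has float 16.
No other chain overtakes it, so the finish is 31 days.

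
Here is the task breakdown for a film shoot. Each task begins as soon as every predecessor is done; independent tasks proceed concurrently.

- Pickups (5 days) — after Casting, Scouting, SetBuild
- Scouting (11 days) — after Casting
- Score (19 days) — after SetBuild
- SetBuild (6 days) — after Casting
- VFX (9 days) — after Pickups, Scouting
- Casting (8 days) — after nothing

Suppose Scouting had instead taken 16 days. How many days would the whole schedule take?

Actual critical path: Casting→Scouting→Pickups→VFX = 8+11+5+9 = 33 ⇒ 33 days.
Scouting lies on that path, so at 16 days the path becomes 38 days.
No other chain overtakes it, so the finish is 38 days.

38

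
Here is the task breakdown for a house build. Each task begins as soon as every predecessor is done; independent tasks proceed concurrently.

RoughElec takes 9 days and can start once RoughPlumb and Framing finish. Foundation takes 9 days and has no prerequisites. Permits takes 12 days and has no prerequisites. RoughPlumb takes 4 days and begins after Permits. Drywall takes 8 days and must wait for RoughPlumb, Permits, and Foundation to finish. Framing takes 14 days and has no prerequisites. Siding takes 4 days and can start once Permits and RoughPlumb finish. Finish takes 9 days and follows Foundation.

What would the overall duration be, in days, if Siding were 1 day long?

The binding path is Permits→RoughPlumb→RoughElec = 12+4+9 = 25; finish at 25 days.
Siding is off the critical path — its longest chain is 20 days, giving 5 of slack.
No other chain overtakes it, so the finish is 25 days.

25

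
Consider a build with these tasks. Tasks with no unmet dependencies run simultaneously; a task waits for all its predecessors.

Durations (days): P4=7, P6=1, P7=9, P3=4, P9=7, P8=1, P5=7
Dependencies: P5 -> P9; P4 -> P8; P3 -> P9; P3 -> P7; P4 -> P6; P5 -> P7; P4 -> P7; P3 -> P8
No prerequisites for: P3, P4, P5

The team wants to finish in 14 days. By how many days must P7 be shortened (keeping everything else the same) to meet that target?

2

Current finish: 16 days; target: 14.
P7 is on every critical path, so each day cut from P7 cuts the finish by one (this holds down to a finish of 14).
Need 16 − 14 = 2 days off P7 → P7 becomes 7 days, finish becomes 14.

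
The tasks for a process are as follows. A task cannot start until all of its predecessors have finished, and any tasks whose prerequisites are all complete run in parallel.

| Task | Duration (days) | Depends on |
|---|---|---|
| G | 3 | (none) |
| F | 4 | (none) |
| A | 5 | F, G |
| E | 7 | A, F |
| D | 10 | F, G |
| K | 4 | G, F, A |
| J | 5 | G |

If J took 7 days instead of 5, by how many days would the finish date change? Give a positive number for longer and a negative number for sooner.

0

As given, the longest chain is F→A→E = 4+5+7 = 16, so the finish is 16 days.
J has 8 days of float (longest path through it is 8).
No other chain overtakes it, so the finish is 16 days.
Change in finish: 16 − 16 = +0 days.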